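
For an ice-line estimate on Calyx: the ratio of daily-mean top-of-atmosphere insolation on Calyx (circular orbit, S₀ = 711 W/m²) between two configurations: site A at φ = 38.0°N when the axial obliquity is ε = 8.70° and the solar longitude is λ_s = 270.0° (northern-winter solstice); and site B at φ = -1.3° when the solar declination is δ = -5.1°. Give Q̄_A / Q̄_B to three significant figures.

— Configuration A (φ=+38.0°):
Solar declination: sin δ = sin ε · sin λ_s = sin 8.70° × sin 270.0° = -0.15126, so δ = -8.700°.
cos H₀ = −tan(+38.0°) tan(-8.700°) = 0.1196, H₀ = 1.4510 rad.
Bracket: H₀ sin φ sin δ + cos φ cos δ sin H₀ = 1.4510×0.61566×-0.15126 + 0.78801×0.98849×0.99283 = -0.135124 + 0.773355 = 0.638231.
Q̄ = (S₀/π) × [bracket] = (711/π) × 0.638231 = 144.44 W/m².
— Configuration B (φ=-1.3°):
cos H₀ = −tan(-1.3°) tan(-5.100°) = -0.0020, H₀ = 1.5728 rad.
Bracket: H₀ sin φ sin δ + cos φ cos δ sin H₀ = 1.5728×-0.02269×-0.08889 + 0.99974×0.99604×1.00000 = 0.003172 + 0.995781 = 0.998953.
Q̄ = (S₀/π) × [bracket] = (711/π) × 0.998953 = 226.08 W/m².
Ratio Q̄_A / Q̄_B = 144.44 / 226.08 = 0.6389.

Q̄_A / Q̄_B ≈ 0.639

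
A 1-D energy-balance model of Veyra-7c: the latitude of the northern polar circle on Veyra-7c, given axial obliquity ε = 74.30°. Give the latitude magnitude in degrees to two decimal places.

15.70°

The polar circle is the lowest latitude that experiences at least one full rotation of continuous daylight at the northern-summer solstice; it lies at |φ| = 90° − ε = 90° − 74.30° = 15.70°.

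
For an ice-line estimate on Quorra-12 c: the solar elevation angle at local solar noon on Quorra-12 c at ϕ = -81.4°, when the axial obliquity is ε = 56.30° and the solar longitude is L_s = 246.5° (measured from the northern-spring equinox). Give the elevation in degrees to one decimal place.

Solar declination: sin δ = sin ε · sin L_s = sin 56.30° × sin 246.5° = -0.76295, so δ = -49.725°.
At local noon the hour angle is zero, so the zenith angle equals |ϕ − δ| = |-81.4° − (-49.725°)| = 31.675°.
Elevation = 90° − 31.675° = 58.3°.

58.3°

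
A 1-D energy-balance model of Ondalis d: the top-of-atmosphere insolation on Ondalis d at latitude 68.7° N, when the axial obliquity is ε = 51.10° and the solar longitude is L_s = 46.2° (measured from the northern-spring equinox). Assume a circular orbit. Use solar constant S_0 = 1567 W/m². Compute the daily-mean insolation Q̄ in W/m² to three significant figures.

Q̄ ≈ 820 W/m²

Solar declination: sin δ = sin ε · sin L_s = sin 51.10° × sin 46.2° = 0.56170, so δ = +34.174°.
cos h₀ = −tan(+68.7°) tan(+34.174°) = -1.7414 ≤ −1 ⇒ polar day, h₀ = π.
Bracket: h₀ sin ϕ sin δ + cos ϕ cos δ sin h₀ = 3.1416×0.93169×0.56170 + 0.36325×0.82734×0.00000 = 1.644094 + 0.000000 = 1.644094.
Q̄ = (S_0/π) × [bracket] = (1567/π) × 1.644094 = 820.1 W/m².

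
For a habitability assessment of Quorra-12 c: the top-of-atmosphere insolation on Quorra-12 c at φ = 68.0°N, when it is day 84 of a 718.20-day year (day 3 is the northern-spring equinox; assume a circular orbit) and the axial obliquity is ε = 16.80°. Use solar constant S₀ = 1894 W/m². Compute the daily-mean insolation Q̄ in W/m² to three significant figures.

Q̄ ≈ 412 W/m²

Solar longitude: λ_s = 360° × (84 − 3)/718.20 = 40.602°.
sin δ = sin 16.80° × sin 40.602° = 0.18810, so δ = +10.842°.
cos H₀ = −tan(+68.0°) tan(+10.842°) = -0.4740, H₀ = 2.0647 rad.
Bracket: H₀ sin φ sin δ + cos φ cos δ sin H₀ = 2.0647×0.92718×0.18810 + 0.37461×0.98215×0.88051 = 0.360089 + 0.323960 = 0.684049.
Q̄ = (S₀/π) × [bracket] = (1894/π) × 0.684049 = 412.4 W/m².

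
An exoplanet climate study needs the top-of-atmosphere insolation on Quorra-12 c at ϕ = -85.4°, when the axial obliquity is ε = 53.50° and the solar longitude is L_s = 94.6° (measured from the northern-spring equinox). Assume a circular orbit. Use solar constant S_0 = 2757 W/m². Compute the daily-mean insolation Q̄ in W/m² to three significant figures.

Solar declination: sin δ = sin ε · sin L_s = sin 53.50° × sin 94.6° = 0.80127, so δ = +53.251°.
cos h₀ = −tan(-85.4°) tan(+53.251°) = 16.6450 ≥ 1 ⇒ polar night, h₀ = 0 and Q̄ = 0.

Q̄ ≈ 0.00 W/m²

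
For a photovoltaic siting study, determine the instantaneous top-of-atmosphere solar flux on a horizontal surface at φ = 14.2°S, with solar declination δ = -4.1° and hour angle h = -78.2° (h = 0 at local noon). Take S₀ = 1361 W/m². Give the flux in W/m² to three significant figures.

cos θ_z = sin φ sin δ + cos φ cos δ cos h = 0.017539 + 0.197740 = 0.215279.
Flux = S₀ · cos θ_z = 1361 × 0.215279 = 293.0 W/m².

293 W/m²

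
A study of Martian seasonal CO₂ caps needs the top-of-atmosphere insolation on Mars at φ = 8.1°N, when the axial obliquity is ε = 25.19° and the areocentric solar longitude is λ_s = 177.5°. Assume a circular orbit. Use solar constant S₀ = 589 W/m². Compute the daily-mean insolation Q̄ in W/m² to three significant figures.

Q̄ ≈ 186 W/m²

sin δ = sin 25.19° × sin 177.5° = 0.01857, so δ = +1.064°.
cos H₀ = −tan(+8.1°) tan(+1.064°) = -0.0026, H₀ = 1.5734 rad.
Bracket: H₀ sin φ sin δ + cos φ cos δ sin H₀ = 1.5734×0.14090×0.01857 + 0.99002×0.99983×1.00000 = 0.004117 + 0.989852 = 0.993969.
Q̄ = (S₀/π) × [bracket] = (589/π) × 0.993969 = 186.4 W/m².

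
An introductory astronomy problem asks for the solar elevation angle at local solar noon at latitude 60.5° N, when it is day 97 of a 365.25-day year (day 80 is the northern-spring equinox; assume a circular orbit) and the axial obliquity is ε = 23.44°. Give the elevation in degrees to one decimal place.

36.1°

Solar longitude: λ_s = 360° × (97 − 80)/365.25 = 16.756°.
sin δ = sin 23.44° × sin 16.756° = 0.11468, so δ = +6.585°.
At local noon the hour angle is zero, so the zenith angle equals |φ − δ| = |+60.5° − (+6.585°)| = 53.915°.
Elevation = 90° − 53.915° = 36.1°.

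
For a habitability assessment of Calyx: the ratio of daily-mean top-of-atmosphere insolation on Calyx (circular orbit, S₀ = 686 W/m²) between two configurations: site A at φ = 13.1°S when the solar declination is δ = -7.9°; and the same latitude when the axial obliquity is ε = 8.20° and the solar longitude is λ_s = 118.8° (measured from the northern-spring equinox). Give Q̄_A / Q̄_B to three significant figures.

— Configuration A (φ=-13.1°):
cos H₀ = −tan(-13.1°) tan(-7.900°) = -0.0323, H₀ = 1.6031 rad.
Bracket: H₀ sin φ sin δ + cos φ cos δ sin H₀ = 1.6031×-0.22665×-0.13744 + 0.97398×0.99051×0.99948 = 0.049938 + 0.964235 = 1.014173.
Q̄ = (S₀/π) × [bracket] = (686/π) × 1.014173 = 221.46 W/m².
— Configuration B (φ=-13.1°):
Solar declination: sin δ = sin ε · sin λ_s = sin 8.20° × sin 118.8° = 0.12499, so δ = +7.180°.
cos H₀ = −tan(-13.1°) tan(+7.180°) = 0.0293, H₀ = 1.5415 rad.
Bracket: H₀ sin φ sin δ + cos φ cos δ sin H₀ = 1.5415×-0.22665×0.12499 + 0.97398×0.99216×0.99957 = -0.043669 + 0.965928 = 0.922259.
Q̄ = (S₀/π) × [bracket] = (686/π) × 0.922259 = 201.39 W/m².
Ratio Q̄_A / Q̄_B = 221.46 / 201.39 = 1.100.

Q̄_A / Q̄_B ≈ 1.10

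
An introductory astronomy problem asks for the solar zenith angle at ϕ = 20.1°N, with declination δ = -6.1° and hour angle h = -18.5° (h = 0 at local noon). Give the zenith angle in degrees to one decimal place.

cos θ_z = sin ϕ sin δ + cos ϕ cos δ cos h = -0.036519 + 0.885523 = 0.849004.
θ_z = arccos(0.849004) = 31.9°.

θ_z = 31.9°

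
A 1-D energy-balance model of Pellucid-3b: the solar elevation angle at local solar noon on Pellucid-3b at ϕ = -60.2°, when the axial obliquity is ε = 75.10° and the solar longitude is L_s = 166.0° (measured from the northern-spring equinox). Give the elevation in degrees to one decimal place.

Solar declination: sin δ = sin ε · sin L_s = sin 75.10° × sin 166.0° = 0.23379, so δ = +13.520°.
At local noon the hour angle is zero, so the zenith angle equals |ϕ − δ| = |-60.2° − (+13.520°)| = 73.720°.
Elevation = 90° − 73.720° = 16.3°.

16.3°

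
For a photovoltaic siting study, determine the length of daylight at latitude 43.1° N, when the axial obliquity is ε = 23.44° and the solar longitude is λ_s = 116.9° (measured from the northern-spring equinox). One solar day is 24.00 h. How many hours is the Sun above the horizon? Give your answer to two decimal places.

14.77 h

Solar declination: sin δ = sin ε · sin λ_s = sin 23.44° × sin 116.9° = 0.35475, so δ = +20.778°.
cos H₀ = −tan φ · tan δ = −tan(+43.1°) × tan(+20.778°) = -0.3551, so H₀ = 1.9338 rad = 110.80°.
Daylight = 2H₀/(2π) × 24.00 h = (1.9338/π) × 24.00 = 14.77 h.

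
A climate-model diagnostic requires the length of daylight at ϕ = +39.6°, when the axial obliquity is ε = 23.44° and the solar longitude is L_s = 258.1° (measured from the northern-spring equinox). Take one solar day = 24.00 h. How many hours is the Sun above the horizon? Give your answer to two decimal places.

9.27 h

Solar declination: sin δ = sin ε · sin L_s = sin 23.44° × sin 258.1° = -0.38924, so δ = -22.907°.
cos h₀ = −tan ϕ · tan δ = −tan(+39.6°) × tan(-22.907°) = 0.3496, so h₀ = 1.2137 rad = 69.54°.
Daylight = 2h₀/(2π) × 24.00 h = (1.2137/π) × 24.00 = 9.27 h.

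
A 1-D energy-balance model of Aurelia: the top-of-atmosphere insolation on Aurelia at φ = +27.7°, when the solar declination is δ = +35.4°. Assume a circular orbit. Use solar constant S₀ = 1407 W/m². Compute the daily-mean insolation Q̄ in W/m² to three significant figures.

cos H₀ = −tan(+27.7°) tan(+35.400°) = -0.3731, H₀ = 1.9532 rad.
Bracket: H₀ sin φ sin δ + cos φ cos δ sin H₀ = 1.9532×0.46484×0.57928 + 0.88539×0.81513×0.92779 = 0.525943 + 0.669593 = 1.195536.
Q̄ = (S₀/π) × [bracket] = (1407/π) × 1.195536 = 535.4 W/m².

Q̄ ≈ 535 W/m²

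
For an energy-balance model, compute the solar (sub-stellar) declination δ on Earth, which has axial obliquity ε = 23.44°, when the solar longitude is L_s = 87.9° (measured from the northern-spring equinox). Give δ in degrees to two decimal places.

sin δ = sin ε · sin L_s = sin 23.44° × sin 87.9° = 0.397521.
δ = arcsin(0.397521) = +23.42°.

δ = +23.42°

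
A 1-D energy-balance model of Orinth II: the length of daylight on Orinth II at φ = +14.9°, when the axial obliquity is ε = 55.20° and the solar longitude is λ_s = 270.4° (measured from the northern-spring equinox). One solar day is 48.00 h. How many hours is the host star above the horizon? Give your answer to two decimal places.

Solar declination: sin δ = sin ε · sin λ_s = sin 55.20° × sin 270.4° = -0.82113, so δ = -55.198°.
cos H₀ = −tan φ · tan δ = −tan(+14.9°) × tan(-55.198°) = 0.3828, so H₀ = 1.1780 rad = 67.49°.
Daylight = 2H₀/(2π) × 48.00 h = (1.1780/π) × 48.00 = 18.00 h.

18.00 h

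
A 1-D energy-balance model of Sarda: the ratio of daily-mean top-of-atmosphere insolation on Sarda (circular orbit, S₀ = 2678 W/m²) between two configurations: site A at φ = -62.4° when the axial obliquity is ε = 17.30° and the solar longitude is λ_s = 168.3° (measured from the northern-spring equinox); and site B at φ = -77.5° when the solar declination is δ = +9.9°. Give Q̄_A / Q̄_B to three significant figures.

Q̄_A / Q̄_B ≈ 19.1

— Configuration A (φ=-62.4°):
Solar declination: sin δ = sin ε · sin λ_s = sin 17.30° × sin 168.3° = 0.06030, so δ = +3.457°.
cos H₀ = −tan(-62.4°) tan(+3.457°) = 0.1156, H₀ = 1.4550 rad.
Bracket: H₀ sin φ sin δ + cos φ cos δ sin H₀ = 1.4550×-0.88620×0.06030 + 0.46330×0.99818×0.99330 = -0.077752 + 0.459358 = 0.381606.
Q̄ = (S₀/π) × [bracket] = (2678/π) × 0.381606 = 325.29 W/m².
— Configuration B (φ=-77.5°):
cos H₀ = −tan(-77.5°) tan(+9.900°) = 0.7872, H₀ = 0.6645 rad.
Bracket: H₀ sin φ sin δ + cos φ cos δ sin H₀ = 0.6645×-0.97630×0.17193 + 0.21644×0.98511×0.61664 = -0.111540 + 0.131478 = 0.019938.
Q̄ = (S₀/π) × [bracket] = (2678/π) × 0.019938 = 16.996 W/m².
Ratio Q̄_A / Q̄_B = 325.29 / 16.996 = 19.14.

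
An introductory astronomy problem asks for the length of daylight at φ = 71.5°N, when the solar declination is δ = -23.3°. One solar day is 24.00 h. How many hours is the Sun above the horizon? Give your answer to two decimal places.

cos H₀ = −tan φ · tan δ = 1.2871 ≥ 1, so the Sun never rises (polar night) and H₀ = 0.
Daylight = 2H₀/(2π) × 24.00 h = (0.0000/π) × 24.00 = 0.00 h.

0.00 h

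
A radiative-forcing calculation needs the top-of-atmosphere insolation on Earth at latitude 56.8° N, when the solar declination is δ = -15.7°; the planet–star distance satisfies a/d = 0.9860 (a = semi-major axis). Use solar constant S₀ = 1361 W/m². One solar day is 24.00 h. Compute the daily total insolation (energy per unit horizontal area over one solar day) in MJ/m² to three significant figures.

cos H₀ = −tan(+56.8°) tan(-15.700°) = 0.4295, H₀ = 1.1268 rad.
Bracket: H₀ sin φ sin δ + cos φ cos δ sin H₀ = 1.1268×0.83676×-0.27060 + 0.54756×0.96269×0.90304 = -0.255138 + 0.476020 = 0.220882.
Inverse-square distance factor (a/d)² = 0.9860² = 0.972196.
Q̄ = (S₀/π) × 0.972196 × [bracket] = (1361/π) × 0.972196 × 0.220882 = 93.030 W/m².
Daily total = Q̄ × 24.00 h × 3600 s/h = 93.030 × 24.00 × 3600 / 10⁶ = 8.038 MJ/m².

8.04 MJ/m²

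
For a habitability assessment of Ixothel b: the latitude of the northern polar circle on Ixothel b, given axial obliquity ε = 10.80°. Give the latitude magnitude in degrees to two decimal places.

The polar circle is the lowest latitude that experiences at least one full rotation of continuous daylight at the northern-summer solstice; it lies at |ϕ| = 90° − ε = 90° − 10.80° = 79.20°.

79.20°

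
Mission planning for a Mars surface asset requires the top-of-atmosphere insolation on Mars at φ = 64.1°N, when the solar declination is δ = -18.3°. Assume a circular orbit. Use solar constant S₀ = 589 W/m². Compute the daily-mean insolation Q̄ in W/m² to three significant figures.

cos H₀ = −tan(+64.1°) tan(-18.300°) = 0.6811, H₀ = 0.8215 rad.
Bracket: H₀ sin φ sin δ + cos φ cos δ sin H₀ = 0.8215×0.89956×-0.31399 + 0.43680×0.94943×0.73220 = -0.232035 + 0.303651 = 0.071616.
Q̄ = (S₀/π) × [bracket] = (589/π) × 0.071616 = 13.43 W/m².

Q̄ ≈ 13.4 W/m²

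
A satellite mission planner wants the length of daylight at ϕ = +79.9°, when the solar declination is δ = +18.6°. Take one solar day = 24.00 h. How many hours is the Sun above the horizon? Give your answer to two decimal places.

Sunrise equation: cos h₀ = −tan ϕ · tan δ = -1.8893 ≤ −1, so the Sun never sets (polar day) and h₀ = π.
Daylight = 2h₀/(2π) × 24.00 h = (3.1416/π) × 24.00 = 24.00 h.

24.00 h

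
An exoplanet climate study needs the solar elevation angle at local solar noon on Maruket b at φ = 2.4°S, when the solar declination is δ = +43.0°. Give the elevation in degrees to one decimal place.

44.6°

At local noon the hour angle is zero, so the zenith angle equals |φ − δ| = |-2.4° − (+43.000°)| = 45.400°.
Elevation = 90° − 45.400° = 44.6°.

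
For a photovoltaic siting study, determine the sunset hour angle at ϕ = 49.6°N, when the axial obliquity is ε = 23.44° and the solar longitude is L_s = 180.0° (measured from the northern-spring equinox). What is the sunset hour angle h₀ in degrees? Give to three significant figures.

Solar declination: sin δ = sin ε · sin L_s = sin 23.44° × sin 180.0° = 0.00000, so δ = +0.000°.
cos h₀ = −tan ϕ · tan δ = −tan(+49.6°) × tan(+0.000°) = -0.0000, so h₀ = 1.5708 rad = 90.00°.

h₀ = 90.0°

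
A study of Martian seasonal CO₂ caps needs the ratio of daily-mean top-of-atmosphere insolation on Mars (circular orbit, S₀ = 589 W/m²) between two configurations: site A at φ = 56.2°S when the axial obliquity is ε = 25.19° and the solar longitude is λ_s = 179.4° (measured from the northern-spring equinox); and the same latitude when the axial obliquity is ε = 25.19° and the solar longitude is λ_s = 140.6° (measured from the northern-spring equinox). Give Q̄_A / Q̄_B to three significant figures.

Q̄_A / Q̄_B ≈ 2.39

— Configuration A (φ=-56.2°):
Solar declination: sin δ = sin ε · sin λ_s = sin 25.19° × sin 179.4° = 0.00446, so δ = +0.255°.
cos H₀ = −tan(-56.2°) tan(+0.255°) = 0.0067, H₀ = 1.5641 rad.
Bracket: H₀ sin φ sin δ + cos φ cos δ sin H₀ = 1.5641×-0.83098×0.00446 + 0.55630×0.99999×0.99998 = -0.005797 + 0.556283 = 0.550486.
Q̄ = (S₀/π) × [bracket] = (589/π) × 0.550486 = 103.21 W/m².
— Configuration B (φ=-56.2°):
Solar declination: sin δ = sin ε · sin λ_s = sin 25.19° × sin 140.6° = 0.27015, so δ = +15.673°.
cos H₀ = −tan(-56.2°) tan(+15.673°) = 0.4191, H₀ = 1.1383 rad.
Bracket: H₀ sin φ sin δ + cos φ cos δ sin H₀ = 1.1383×-0.83098×0.27015 + 0.55630×0.96282×0.90792 = -0.255536 + 0.486297 = 0.230761.
Q̄ = (S₀/π) × [bracket] = (589/π) × 0.230761 = 43.264 W/m².
Ratio Q̄_A / Q̄_B = 103.21 / 43.264 = 2.386.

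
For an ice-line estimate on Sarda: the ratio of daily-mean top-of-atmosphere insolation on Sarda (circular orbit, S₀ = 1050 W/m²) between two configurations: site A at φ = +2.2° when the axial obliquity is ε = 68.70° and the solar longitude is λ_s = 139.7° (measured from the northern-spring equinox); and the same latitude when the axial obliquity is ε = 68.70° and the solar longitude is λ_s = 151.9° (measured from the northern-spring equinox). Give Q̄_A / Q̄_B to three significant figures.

Q̄_A / Q̄_B ≈ 0.902

— Configuration A (φ=+2.2°):
Solar declination: sin δ = sin ε · sin λ_s = sin 68.70° × sin 139.7° = 0.60261, so δ = +37.057°.
cos H₀ = −tan(+2.2°) tan(+37.057°) = -0.0290, H₀ = 1.5998 rad.
Bracket: H₀ sin φ sin δ + cos φ cos δ sin H₀ = 1.5998×0.03839×0.60261 + 0.99926×0.79804×0.99958 = 0.037010 + 0.797115 = 0.834125.
Q̄ = (S₀/π) × [bracket] = (1050/π) × 0.834125 = 278.79 W/m².
— Configuration B (φ=+2.2°):
Solar declination: sin δ = sin ε · sin λ_s = sin 68.70° × sin 151.9° = 0.43884, so δ = +26.030°.
cos H₀ = −tan(+2.2°) tan(+26.030°) = -0.0188, H₀ = 1.5896 rad.
Bracket: H₀ sin φ sin δ + cos φ cos δ sin H₀ = 1.5896×0.03839×0.43884 + 0.99926×0.89857×0.99982 = 0.026780 + 0.897743 = 0.924523.
Q̄ = (S₀/π) × [bracket] = (1050/π) × 0.924523 = 309.00 W/m².
Ratio Q̄_A / Q̄_B = 278.79 / 309.00 = 0.9022.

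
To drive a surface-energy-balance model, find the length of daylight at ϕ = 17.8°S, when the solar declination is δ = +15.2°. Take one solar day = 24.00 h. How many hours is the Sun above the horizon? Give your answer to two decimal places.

cos h₀ = −tan ϕ · tan δ = −tan(-17.8°) × tan(+15.200°) = 0.0872, so h₀ = 1.4835 rad = 85.00°.
Daylight = 2h₀/(2π) × 24.00 h = (1.4835/π) × 24.00 = 11.33 h.

11.33 h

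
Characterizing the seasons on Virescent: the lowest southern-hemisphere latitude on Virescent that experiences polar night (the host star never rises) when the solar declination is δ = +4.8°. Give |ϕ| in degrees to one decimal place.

|ϕ| = 85.2°

Polar night requires cos h₀ = −tan ϕ tan δ ≥ 1, i.e. tan ϕ tan δ ≤ −1.
The boundary is |tan ϕ| · |tan δ| = 1, so |ϕ| = 90° − |δ| = 90° − 4.8° = 85.2° in the southern hemisphere.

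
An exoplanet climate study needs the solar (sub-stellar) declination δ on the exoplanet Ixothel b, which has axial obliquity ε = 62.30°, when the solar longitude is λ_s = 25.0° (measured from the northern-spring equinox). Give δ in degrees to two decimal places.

δ = +21.97°

sin δ = sin ε · sin λ_s = sin 62.30° × sin 25.0° = 0.374184.
δ = arcsin(0.374184) = +21.97°.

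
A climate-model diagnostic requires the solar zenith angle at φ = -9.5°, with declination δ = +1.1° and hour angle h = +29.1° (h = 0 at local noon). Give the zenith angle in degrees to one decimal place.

cos θ_z = sin φ sin δ + cos φ cos δ cos h = -0.003168 + 0.861630 = 0.858462.
θ_z = arccos(0.858462) = 30.9°.

θ_z = 30.9°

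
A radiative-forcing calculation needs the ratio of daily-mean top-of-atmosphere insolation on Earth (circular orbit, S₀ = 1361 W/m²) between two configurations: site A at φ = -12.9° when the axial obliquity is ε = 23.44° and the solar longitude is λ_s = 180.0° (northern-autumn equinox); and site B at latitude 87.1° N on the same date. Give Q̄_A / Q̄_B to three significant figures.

— Configuration A (φ=-12.9°):
Solar declination: sin δ = sin ε · sin λ_s = sin 23.44° × sin 180.0° = 0.00000, so δ = +0.000°.
cos H₀ = −tan(-12.9°) tan(+0.000°) = 0.0000, H₀ = 1.5708 rad.
Bracket: H₀ sin φ sin δ + cos φ cos δ sin H₀ = 1.5708×-0.22325×0.00000 + 0.97476×1.00000×1.00000 = -0.000000 + 0.974760 = 0.974760.
Q̄ = (S₀/π) × [bracket] = (1361/π) × 0.974760 = 422.29 W/m².
— Configuration B (φ=+87.1°):
cos H₀ = −tan(+87.1°) tan(+0.000°) = -0.0000, H₀ = 1.5708 rad.
Bracket: H₀ sin φ sin δ + cos φ cos δ sin H₀ = 1.5708×0.99872×0.00000 + 0.05059×1.00000×1.00000 = 0.000000 + 0.050590 = 0.050590.
Q̄ = (S₀/π) × [bracket] = (1361/π) × 0.050590 = 21.917 W/m².
Ratio Q̄_A / Q̄_B = 422.29 / 21.917 = 19.27.

Q̄_A / Q̄_B ≈ 19.3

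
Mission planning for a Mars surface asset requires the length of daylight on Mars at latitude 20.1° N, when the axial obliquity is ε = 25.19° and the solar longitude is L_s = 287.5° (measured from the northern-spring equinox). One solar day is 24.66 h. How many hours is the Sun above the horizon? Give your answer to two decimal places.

Solar declination: sin δ = sin ε · sin L_s = sin 25.19° × sin 287.5° = -0.40592, so δ = -23.949°.
cos h₀ = −tan ϕ · tan δ = −tan(+20.1°) × tan(-23.949°) = 0.1625, so h₀ = 1.4075 rad = 80.65°.
Daylight = 2h₀/(2π) × 24.66 h = (1.4075/π) × 24.66 = 11.05 h.

11.05 h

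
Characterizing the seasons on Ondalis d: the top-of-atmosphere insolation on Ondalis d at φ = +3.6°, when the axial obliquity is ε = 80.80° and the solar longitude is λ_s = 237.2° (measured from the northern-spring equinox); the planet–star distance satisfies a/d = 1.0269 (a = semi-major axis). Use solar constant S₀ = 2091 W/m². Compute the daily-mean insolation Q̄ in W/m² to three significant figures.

Solar declination: sin δ = sin ε · sin λ_s = sin 80.80° × sin 237.2° = -0.82975, so δ = -56.073°.
cos H₀ = −tan(+3.6°) tan(-56.073°) = 0.0935, H₀ = 1.4771 rad.
Bracket: H₀ sin φ sin δ + cos φ cos δ sin H₀ = 1.4771×0.06279×-0.82975 + 0.99803×0.55813×0.99562 = -0.076957 + 0.554591 = 0.477634.
Inverse-square distance factor (a/d)² = 1.0269² = 1.054524.
Q̄ = (S₀/π) × 1.054524 × [bracket] = (2091/π) × 1.054524 × 0.477634 = 335.2 W/m².

Q̄ ≈ 335 W/m²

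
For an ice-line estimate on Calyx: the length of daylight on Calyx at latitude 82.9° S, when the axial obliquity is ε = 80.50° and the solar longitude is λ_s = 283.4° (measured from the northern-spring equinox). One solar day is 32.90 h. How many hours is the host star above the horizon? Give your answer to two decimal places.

32.90 h

Solar declination: sin δ = sin ε · sin λ_s = sin 80.50° × sin 283.4° = -0.95943, so δ = -73.625°.
Sunrise equation: cos H₀ = −tan φ · tan δ = -27.3216 ≤ −1, so the host star never sets (polar day) and H₀ = π.
Daylight = 2H₀/(2π) × 32.90 h = (3.1416/π) × 32.90 = 32.90 h.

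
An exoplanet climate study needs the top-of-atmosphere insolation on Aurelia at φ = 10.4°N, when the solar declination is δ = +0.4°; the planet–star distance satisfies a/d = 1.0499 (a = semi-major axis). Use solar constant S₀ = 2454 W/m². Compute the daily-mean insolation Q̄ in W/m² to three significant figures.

cos H₀ = −tan(+10.4°) tan(+0.400°) = -0.0013, H₀ = 1.5721 rad.
Bracket: H₀ sin φ sin δ + cos φ cos δ sin H₀ = 1.5721×0.18052×0.00698 + 0.98357×0.99998×1.00000 = 0.001981 + 0.983550 = 0.985531.
Inverse-square distance factor (a/d)² = 1.0499² = 1.102290.
Q̄ = (S₀/π) × 1.102290 × [bracket] = (2454/π) × 1.102290 × 0.985531 = 848.6 W/m².

Q̄ ≈ 849 W/m²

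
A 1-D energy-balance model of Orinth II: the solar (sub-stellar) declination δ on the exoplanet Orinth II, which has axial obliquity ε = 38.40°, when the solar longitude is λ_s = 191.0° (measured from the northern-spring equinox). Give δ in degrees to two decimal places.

δ = -6.81°

sin δ = sin ε · sin λ_s = sin 38.40° × sin 191.0° = -0.118521.
δ = arcsin(-0.118521) = -6.81°.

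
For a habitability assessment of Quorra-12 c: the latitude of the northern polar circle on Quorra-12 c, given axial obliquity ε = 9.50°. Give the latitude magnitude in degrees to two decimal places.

The polar circle is the lowest latitude that experiences at least one full rotation of continuous daylight at the northern-summer solstice; it lies at |φ| = 90° − ε = 90° − 9.50° = 80.50°.

80.50°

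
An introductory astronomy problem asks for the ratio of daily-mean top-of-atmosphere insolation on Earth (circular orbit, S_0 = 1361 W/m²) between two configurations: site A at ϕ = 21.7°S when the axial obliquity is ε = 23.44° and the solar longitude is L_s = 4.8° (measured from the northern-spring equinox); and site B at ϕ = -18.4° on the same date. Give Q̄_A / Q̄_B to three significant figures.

Q̄_A / Q̄_B ≈ 0.976

— Configuration A (ϕ=-21.7°):
Solar declination: sin δ = sin ε · sin L_s = sin 23.44° × sin 4.8° = 0.03329, so δ = +1.908°.
cos h₀ = −tan(-21.7°) tan(+1.908°) = 0.0133, h₀ = 1.5575 rad.
Bracket: h₀ sin ϕ sin δ + cos ϕ cos δ sin h₀ = 1.5575×-0.36975×0.03329 + 0.92913×0.99945×0.99991 = -0.019171 + 0.928535 = 0.909364.
Q̄ = (S_0/π) × [bracket] = (1361/π) × 0.909364 = 393.95 W/m².
— Configuration B (ϕ=-18.4°):
cos h₀ = −tan(-18.4°) tan(+1.908°) = 0.0111, h₀ = 1.5597 rad.
Bracket: h₀ sin ϕ sin δ + cos ϕ cos δ sin h₀ = 1.5597×-0.31565×0.03329 + 0.94888×0.99945×0.99994 = -0.016389 + 0.948301 = 0.931912.
Q̄ = (S_0/π) × [bracket] = (1361/π) × 0.931912 = 403.72 W/m².
Ratio Q̄_A / Q̄_B = 393.95 / 403.72 = 0.9758.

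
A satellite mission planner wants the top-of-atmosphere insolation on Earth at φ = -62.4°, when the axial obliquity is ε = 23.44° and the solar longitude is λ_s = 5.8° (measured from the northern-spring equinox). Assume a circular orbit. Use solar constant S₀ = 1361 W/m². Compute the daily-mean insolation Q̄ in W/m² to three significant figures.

Solar declination: sin δ = sin ε · sin λ_s = sin 23.44° × sin 5.8° = 0.04020, so δ = +2.304°.
cos H₀ = −tan(-62.4°) tan(+2.304°) = 0.0770, H₀ = 1.4938 rad.
Bracket: H₀ sin φ sin δ + cos φ cos δ sin H₀ = 1.4938×-0.88620×0.04020 + 0.46330×0.99919×0.99703 = -0.053217 + 0.461550 = 0.408333.
Q̄ = (S₀/π) × [bracket] = (1361/π) × 0.408333 = 176.9 W/m².

Q̄ ≈ 177 W/m²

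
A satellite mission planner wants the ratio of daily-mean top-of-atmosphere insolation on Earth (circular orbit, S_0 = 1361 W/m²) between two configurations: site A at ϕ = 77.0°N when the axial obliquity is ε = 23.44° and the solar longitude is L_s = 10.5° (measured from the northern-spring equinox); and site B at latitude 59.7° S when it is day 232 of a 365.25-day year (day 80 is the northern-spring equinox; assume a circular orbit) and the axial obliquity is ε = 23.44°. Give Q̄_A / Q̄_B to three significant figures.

Q̄_A / Q̄_B ≈ 1.37

— Configuration A (ϕ=+77.0°):
Solar declination: sin δ = sin ε · sin L_s = sin 23.44° × sin 10.5° = 0.07249, so δ = +4.157°.
cos h₀ = −tan(+77.0°) tan(+4.157°) = -0.3148, h₀ = 1.8911 rad.
Bracket: h₀ sin ϕ sin δ + cos ϕ cos δ sin h₀ = 1.8911×0.97437×0.07249 + 0.22495×0.99737×0.94915 = 0.133572 + 0.212950 = 0.346522.
Q̄ = (S_0/π) × [bracket] = (1361/π) × 0.346522 = 150.12 W/m².
— Configuration B (ϕ=-59.7°):
Solar longitude: L_s = 360° × (232 − 80)/365.25 = 149.815°.
sin δ = sin 23.44° × sin 149.815° = 0.20000, so δ = +11.537°.
cos h₀ = −tan(-59.7°) tan(+11.537°) = 0.3493, h₀ = 1.2139 rad.
Bracket: h₀ sin ϕ sin δ + cos ϕ cos δ sin h₀ = 1.2139×-0.86340×0.20000 + 0.50453×0.97980×0.93700 = -0.209616 + 0.463195 = 0.253579.
Q̄ = (S_0/π) × [bracket] = (1361/π) × 0.253579 = 109.86 W/m².
Ratio Q̄_A / Q̄_B = 150.12 / 109.86 = 1.366.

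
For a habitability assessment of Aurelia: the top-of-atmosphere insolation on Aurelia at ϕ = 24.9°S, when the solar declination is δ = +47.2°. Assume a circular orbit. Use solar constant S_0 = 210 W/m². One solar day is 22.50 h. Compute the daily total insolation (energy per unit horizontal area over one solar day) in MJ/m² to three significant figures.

1.14 MJ/m²

cos h₀ = −tan(-24.9°) tan(+47.200°) = 0.5013, h₀ = 1.0457 rad.
Bracket: h₀ sin ϕ sin δ + cos ϕ cos δ sin h₀ = 1.0457×-0.42104×0.73373 + 0.90704×0.67944×0.86529 = -0.323048 + 0.533260 = 0.210212.
Q̄ = (S_0/π) × [bracket] = (210/π) × 0.210212 = 14.052 W/m².
Daily total = Q̄ × 22.50 h × 3600 s/h = 14.052 × 22.50 × 3600 / 10⁶ = 1.138 MJ/m².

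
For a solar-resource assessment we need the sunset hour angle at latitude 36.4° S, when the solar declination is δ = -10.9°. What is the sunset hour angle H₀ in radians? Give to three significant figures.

H₀ = 1.71 rad

cos H₀ = −tan φ · tan δ = −tan(-36.4°) × tan(-10.900°) = -0.1420, so H₀ = 1.7133 rad = 98.16°.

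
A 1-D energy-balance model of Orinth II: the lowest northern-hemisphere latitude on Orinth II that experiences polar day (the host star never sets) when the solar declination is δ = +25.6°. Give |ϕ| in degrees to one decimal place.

Polar day requires cos h₀ = −tan ϕ tan δ ≤ −1, i.e. tan ϕ tan δ ≥ 1.
The boundary is |tan ϕ| · |tan δ| = 1, so |ϕ| = 90° − |δ| = 90° − 25.6° = 64.4° in the northern hemisphere.

|ϕ| = 64.4°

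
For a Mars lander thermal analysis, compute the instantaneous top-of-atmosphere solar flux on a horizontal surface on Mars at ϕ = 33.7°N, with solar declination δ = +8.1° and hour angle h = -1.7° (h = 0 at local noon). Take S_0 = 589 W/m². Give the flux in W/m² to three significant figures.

531 W/m²

cos θ_z = sin ϕ sin δ + cos ϕ cos δ cos h = 0.078178 + 0.823292 = 0.901470.
Flux = S_0 · cos θ_z = 589 × 0.901470 = 531.0 W/m².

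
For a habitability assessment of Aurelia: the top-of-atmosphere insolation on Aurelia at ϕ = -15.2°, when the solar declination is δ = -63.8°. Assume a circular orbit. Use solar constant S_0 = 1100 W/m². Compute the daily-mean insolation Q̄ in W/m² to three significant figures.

Q̄ ≈ 302 W/m²

cos h₀ = −tan(-15.2°) tan(-63.800°) = -0.5522, h₀ = 2.1557 rad.
Bracket: h₀ sin ϕ sin δ + cos ϕ cos δ sin h₀ = 2.1557×-0.26219×-0.89726 + 0.96502×0.44151×0.83374 = 0.507134 + 0.355228 = 0.862362.
Q̄ = (S_0/π) × [bracket] = (1100/π) × 0.862362 = 301.9 W/m².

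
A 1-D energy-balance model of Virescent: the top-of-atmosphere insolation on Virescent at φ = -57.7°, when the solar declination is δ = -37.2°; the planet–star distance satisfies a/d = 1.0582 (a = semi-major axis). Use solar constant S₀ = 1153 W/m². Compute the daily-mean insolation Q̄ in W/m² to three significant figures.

cos H₀ = −tan(-57.7°) tan(-37.200°) = -1.2007 ≤ −1 ⇒ polar day, H₀ = π.
Bracket: H₀ sin φ sin δ + cos φ cos δ sin H₀ = 3.1416×-0.84526×-0.60460 + 0.53435×0.79653×0.00000 = 1.605496 + 0.000000 = 1.605496.
Inverse-square distance factor (a/d)² = 1.0582² = 1.119787.
Q̄ = (S₀/π) × 1.119787 × [bracket] = (1153/π) × 1.119787 × 1.605496 = 659.8 W/m².

Q̄ ≈ 660 W/m²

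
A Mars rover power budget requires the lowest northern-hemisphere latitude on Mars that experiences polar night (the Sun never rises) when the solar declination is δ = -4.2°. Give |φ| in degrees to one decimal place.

Polar night requires cos H₀ = −tan φ tan δ ≥ 1, i.e. tan φ tan δ ≤ −1.
The boundary is |tan φ| · |tan δ| = 1, so |φ| = 90° − |δ| = 90° − 4.2° = 85.8° in the northern hemisphere.

|φ| = 85.8°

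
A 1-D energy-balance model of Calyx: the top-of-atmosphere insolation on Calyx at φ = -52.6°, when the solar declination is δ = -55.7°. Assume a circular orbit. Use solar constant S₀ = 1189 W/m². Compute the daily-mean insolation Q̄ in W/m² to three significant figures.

cos H₀ = −tan(-52.6°) tan(-55.700°) = -1.9174 ≤ −1 ⇒ polar day, H₀ = π.
Bracket: H₀ sin φ sin δ + cos φ cos δ sin H₀ = 3.1416×-0.79441×-0.82610 + 0.60738×0.56353×0.00000 = 2.061713 + 0.000000 = 2.061713.
Q̄ = (S₀/π) × [bracket] = (1189/π) × 2.061713 = 780.3 W/m².

Q̄ ≈ 780 W/m²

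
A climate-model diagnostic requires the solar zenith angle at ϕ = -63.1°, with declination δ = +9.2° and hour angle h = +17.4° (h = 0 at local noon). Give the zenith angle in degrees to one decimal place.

cos θ_z = sin ϕ sin δ + cos ϕ cos δ cos h = -0.142582 + 0.426178 = 0.283596.
θ_z = arccos(0.283596) = 73.5°.

θ_z = 73.5°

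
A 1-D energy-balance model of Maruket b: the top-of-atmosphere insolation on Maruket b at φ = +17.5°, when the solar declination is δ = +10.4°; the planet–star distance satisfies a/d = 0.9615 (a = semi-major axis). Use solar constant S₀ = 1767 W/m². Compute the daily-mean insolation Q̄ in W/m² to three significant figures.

Q̄ ≈ 533 W/m²

cos H₀ = −tan(+17.5°) tan(+10.400°) = -0.0579, H₀ = 1.6287 rad.
Bracket: H₀ sin φ sin δ + cos φ cos δ sin H₀ = 1.6287×0.30071×0.18052 + 0.95372×0.98357×0.99832 = 0.088413 + 0.936474 = 1.024887.
Inverse-square distance factor (a/d)² = 0.9615² = 0.924482.
Q̄ = (S₀/π) × 0.924482 × [bracket] = (1767/π) × 0.924482 × 1.024887 = 532.9 W/m².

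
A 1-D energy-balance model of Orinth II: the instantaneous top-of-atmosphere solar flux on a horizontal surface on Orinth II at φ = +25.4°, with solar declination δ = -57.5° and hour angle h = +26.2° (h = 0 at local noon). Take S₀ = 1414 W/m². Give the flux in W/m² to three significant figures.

cos θ_z = sin φ sin δ + cos φ cos δ cos h = -0.361760 + 0.435495 = 0.073735.
Flux = S₀ · cos θ_z = 1414 × 0.073735 = 104.3 W/m².

104 W/m²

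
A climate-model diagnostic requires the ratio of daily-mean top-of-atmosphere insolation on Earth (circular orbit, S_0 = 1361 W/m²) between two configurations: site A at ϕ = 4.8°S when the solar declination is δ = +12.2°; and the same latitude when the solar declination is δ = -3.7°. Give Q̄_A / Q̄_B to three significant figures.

— Configuration A (ϕ=-4.8°):
cos h₀ = −tan(-4.8°) tan(+12.200°) = 0.0182, h₀ = 1.5526 rad.
Bracket: h₀ sin ϕ sin δ + cos ϕ cos δ sin h₀ = 1.5526×-0.08368×0.21132 + 0.99649×0.97742×0.99984 = -0.027455 + 0.973833 = 0.946378.
Q̄ = (S_0/π) × [bracket] = (1361/π) × 0.946378 = 409.99 W/m².
— Configuration B (ϕ=-4.8°):
cos h₀ = −tan(-4.8°) tan(-3.700°) = -0.0054, h₀ = 1.5762 rad.
Bracket: h₀ sin ϕ sin δ + cos ϕ cos δ sin h₀ = 1.5762×-0.08368×-0.06453 + 0.99649×0.99792×0.99999 = 0.008511 + 0.994407 = 1.002918.
Q̄ = (S_0/π) × [bracket] = (1361/π) × 1.002918 = 434.48 W/m².
Ratio Q̄_A / Q̄_B = 409.99 / 434.48 = 0.9436.

Q̄_A / Q̄_B ≈ 0.944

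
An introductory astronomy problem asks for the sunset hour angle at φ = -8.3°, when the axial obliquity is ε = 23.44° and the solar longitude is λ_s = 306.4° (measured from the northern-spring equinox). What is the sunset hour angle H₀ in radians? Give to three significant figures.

H₀ = 1.62 rad

Solar declination: sin δ = sin ε · sin λ_s = sin 23.44° × sin 306.4° = -0.32018, so δ = -18.674°.
cos H₀ = −tan φ · tan δ = −tan(-8.3°) × tan(-18.674°) = -0.0493, so H₀ = 1.6201 rad = 92.83°.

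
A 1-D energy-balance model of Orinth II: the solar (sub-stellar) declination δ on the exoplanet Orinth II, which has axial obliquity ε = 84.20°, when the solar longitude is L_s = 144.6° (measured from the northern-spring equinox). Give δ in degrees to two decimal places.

δ = +35.19°

sin δ = sin ε · sin L_s = sin 84.20° × sin 144.6° = 0.576316.
δ = arcsin(0.576316) = +35.19°.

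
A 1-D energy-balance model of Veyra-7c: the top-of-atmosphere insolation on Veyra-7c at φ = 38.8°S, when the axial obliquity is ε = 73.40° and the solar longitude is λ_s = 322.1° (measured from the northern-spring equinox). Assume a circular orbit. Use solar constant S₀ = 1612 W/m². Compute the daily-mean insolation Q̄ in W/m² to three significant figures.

Solar declination: sin δ = sin ε · sin λ_s = sin 73.40° × sin 322.1° = -0.58868, so δ = -36.064°.
cos H₀ = −tan(-38.8°) tan(-36.064°) = -0.5855, H₀ = 2.1963 rad.
Bracket: H₀ sin φ sin δ + cos φ cos δ sin H₀ = 2.1963×-0.62660×-0.58868 + 0.77934×0.80836×0.81066 = 0.810142 + 0.510705 = 1.320847.
Q̄ = (S₀/π) × [bracket] = (1612/π) × 1.320847 = 677.7 W/m².

Q̄ ≈ 678 W/m²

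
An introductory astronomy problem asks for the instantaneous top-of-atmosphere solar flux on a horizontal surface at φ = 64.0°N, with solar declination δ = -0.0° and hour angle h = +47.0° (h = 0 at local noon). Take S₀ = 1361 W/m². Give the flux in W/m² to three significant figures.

407 W/m²

cos θ_z = sin φ sin δ + cos φ cos δ cos h = -0.000000 + 0.298968 = 0.298968.
Flux = S₀ · cos θ_z = 1361 × 0.298968 = 406.9 W/m².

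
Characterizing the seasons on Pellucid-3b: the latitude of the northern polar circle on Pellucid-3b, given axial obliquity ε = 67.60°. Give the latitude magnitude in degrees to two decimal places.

The polar circle is the lowest latitude that experiences at least one full rotation of continuous daylight at the northern-summer solstice; it lies at |ϕ| = 90° − ε = 90° − 67.60° = 22.40°.

22.40°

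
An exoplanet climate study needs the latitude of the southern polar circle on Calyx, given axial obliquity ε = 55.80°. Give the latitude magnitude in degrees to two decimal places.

34.20°

The polar circle is the lowest latitude that experiences at least one full rotation of continuous darkness at the northern-summer solstice; it lies at |φ| = 90° − ε = 90° − 55.80° = 34.20°.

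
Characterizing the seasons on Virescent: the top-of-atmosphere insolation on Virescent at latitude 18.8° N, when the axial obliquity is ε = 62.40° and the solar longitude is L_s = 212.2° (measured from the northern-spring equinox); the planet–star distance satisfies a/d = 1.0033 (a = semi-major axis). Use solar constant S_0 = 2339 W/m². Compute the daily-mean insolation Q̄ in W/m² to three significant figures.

Solar declination: sin δ = sin ε · sin L_s = sin 62.40° × sin 212.2° = -0.47224, so δ = -28.180°.
cos h₀ = −tan(+18.8°) tan(-28.180°) = 0.1824, h₀ = 1.3874 rad.
Bracket: h₀ sin ϕ sin δ + cos ϕ cos δ sin h₀ = 1.3874×0.32227×-0.47224 + 0.94665×0.88147×0.98323 = -0.211147 + 0.820450 = 0.609303.
Inverse-square distance factor (a/d)² = 1.0033² = 1.006611.
Q̄ = (S_0/π) × 1.006611 × [bracket] = (2339/π) × 1.006611 × 0.609303 = 456.6 W/m².

Q̄ ≈ 457 W/m²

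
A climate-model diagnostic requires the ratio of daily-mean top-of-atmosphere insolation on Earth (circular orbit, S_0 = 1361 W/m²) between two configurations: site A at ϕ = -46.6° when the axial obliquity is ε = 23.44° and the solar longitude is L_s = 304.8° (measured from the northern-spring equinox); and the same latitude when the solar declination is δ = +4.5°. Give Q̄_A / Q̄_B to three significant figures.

Q̄_A / Q̄_B ≈ 1.78

— Configuration A (ϕ=-46.6°):
Solar declination: sin δ = sin ε · sin L_s = sin 23.44° × sin 304.8° = -0.32664, so δ = -19.065°.
cos h₀ = −tan(-46.6°) tan(-19.065°) = -0.3655, h₀ = 1.9449 rad.
Bracket: h₀ sin ϕ sin δ + cos ϕ cos δ sin h₀ = 1.9449×-0.72657×-0.32664 + 0.68709×0.94515×0.93083 = 0.461577 + 0.604484 = 1.066061.
Q̄ = (S_0/π) × [bracket] = (1361/π) × 1.066061 = 461.84 W/m².
— Configuration B (ϕ=-46.6°):
cos h₀ = −tan(-46.6°) tan(+4.500°) = 0.0832, h₀ = 1.4875 rad.
Bracket: h₀ sin ϕ sin δ + cos ϕ cos δ sin h₀ = 1.4875×-0.72657×0.07846 + 0.68709×0.99692×0.99653 = -0.084797 + 0.682597 = 0.597800.
Q̄ = (S_0/π) × [bracket] = (1361/π) × 0.597800 = 258.98 W/m².
Ratio Q̄_A / Q̄_B = 461.84 / 258.98 = 1.783.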